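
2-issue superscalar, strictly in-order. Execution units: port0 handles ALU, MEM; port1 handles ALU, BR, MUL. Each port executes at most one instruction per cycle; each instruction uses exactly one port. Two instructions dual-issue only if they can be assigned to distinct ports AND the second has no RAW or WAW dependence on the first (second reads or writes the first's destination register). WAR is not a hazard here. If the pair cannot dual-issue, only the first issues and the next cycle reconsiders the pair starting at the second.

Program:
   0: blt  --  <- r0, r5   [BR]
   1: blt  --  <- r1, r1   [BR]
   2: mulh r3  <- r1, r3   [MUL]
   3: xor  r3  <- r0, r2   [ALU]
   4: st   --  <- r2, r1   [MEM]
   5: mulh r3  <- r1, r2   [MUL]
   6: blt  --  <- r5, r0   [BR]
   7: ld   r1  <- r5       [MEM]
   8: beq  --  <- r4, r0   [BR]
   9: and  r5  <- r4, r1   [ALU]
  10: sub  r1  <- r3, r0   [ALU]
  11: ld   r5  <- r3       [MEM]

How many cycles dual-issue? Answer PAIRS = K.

0. blt @i0  | no-port BR/BR
1. blt @i1  | no-port BR/MUL
2. mulh @i2  | WAW r3
3. xor;st @i3/i4  | dual
4. mulh @i5  | no-port MUL/BR
5. blt;ld @i6/i7  | dual
6. beq;and @i8/i9  | dual
7. sub;ld @i10/i11  | dual

PAIRS = 4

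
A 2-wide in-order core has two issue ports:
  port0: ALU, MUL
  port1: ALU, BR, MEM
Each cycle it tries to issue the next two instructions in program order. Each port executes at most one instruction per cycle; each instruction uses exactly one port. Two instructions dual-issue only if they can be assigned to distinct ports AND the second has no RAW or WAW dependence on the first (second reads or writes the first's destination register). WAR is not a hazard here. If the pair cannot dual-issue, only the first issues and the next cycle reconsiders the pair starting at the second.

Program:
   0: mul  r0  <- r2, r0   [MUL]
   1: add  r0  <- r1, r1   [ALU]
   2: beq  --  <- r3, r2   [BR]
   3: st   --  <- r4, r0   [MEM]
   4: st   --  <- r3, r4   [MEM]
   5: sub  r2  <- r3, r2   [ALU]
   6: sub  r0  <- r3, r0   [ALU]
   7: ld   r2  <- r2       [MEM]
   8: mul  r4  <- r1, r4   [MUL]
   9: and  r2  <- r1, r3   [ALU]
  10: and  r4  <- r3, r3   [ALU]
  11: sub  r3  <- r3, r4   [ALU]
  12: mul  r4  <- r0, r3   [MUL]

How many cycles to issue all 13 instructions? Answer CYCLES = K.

[0] i0  mul.MUL  -- WAW r0
[1] i1&i2  add.ALU/beq.BR  -- pair
[2] i3  st.MEM  -- no-port MEM/MEM
[3] i4&i5  st.MEM/sub.ALU  -- pair
[4] i6&i7  sub.ALU/ld.MEM  -- pair
[5] i8&i9  mul.MUL/and.ALU  -- pair
[6] i10  and.ALU  -- RAW r4
[7] i11  sub.ALU  -- RAW r3
[8] i12  mul.MUL  -- tail

CYCLES = 9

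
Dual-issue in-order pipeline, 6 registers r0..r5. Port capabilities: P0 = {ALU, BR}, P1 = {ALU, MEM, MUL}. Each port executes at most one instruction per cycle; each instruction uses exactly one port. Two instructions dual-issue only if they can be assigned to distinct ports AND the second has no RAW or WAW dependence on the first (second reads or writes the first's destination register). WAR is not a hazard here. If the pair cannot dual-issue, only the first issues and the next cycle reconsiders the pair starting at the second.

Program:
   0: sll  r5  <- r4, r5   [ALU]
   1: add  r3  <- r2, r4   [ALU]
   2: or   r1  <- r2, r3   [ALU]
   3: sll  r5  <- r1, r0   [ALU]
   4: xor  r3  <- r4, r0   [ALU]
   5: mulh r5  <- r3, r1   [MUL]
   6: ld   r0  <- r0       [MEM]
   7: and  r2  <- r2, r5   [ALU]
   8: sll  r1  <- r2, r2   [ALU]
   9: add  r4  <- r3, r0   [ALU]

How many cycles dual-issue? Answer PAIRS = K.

PAIRS = 4

  cy0 -> i0,i1 (sll.ALU/add.ALU) 2-wide
  cy1 -> i2 (or.ALU) RAW r1
  cy2 -> i3,i4 (sll.ALU/xor.ALU) 2-wide
  cy3 -> i5 (mulh.MUL) no-port MUL/MEM
  cy4 -> i6,i7 (ld.MEM/and.ALU) 2-wide
  cy5 -> i8,i9 (sll.ALU/add.ALU) 2-wide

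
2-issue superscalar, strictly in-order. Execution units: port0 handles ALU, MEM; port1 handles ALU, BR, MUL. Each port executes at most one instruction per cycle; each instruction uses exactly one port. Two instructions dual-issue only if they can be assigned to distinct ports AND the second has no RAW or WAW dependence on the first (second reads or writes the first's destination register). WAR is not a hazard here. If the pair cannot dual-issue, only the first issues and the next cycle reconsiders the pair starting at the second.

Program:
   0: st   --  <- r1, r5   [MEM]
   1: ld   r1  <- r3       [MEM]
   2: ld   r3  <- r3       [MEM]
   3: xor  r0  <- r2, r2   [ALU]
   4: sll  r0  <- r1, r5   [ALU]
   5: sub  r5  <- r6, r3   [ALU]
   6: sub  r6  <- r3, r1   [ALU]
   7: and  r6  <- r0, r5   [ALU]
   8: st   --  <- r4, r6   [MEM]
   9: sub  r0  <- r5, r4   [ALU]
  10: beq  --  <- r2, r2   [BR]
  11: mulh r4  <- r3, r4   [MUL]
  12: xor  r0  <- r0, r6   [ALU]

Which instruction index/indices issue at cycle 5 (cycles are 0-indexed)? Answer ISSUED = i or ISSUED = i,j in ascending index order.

[0] i0  st.MEM  -- no-port MEM/MEM
[1] i1  ld.MEM  -- no-port MEM/MEM
[2] i2&i3  ld.MEM;xor.ALU  -- dual
[3] i4&i5  sll.ALU;sub.ALU  -- dual
[4] i6  sub.ALU  -- WAW r6
[5] i7  and.ALU  -- RAW r6
[6] i8&i9  st.MEM;sub.ALU  -- dual
[7] i10  beq.BR  -- no-port BR/MUL
[8] i11&i12  mulh.MUL;xor.ALU  -- dual

ISSUED = 7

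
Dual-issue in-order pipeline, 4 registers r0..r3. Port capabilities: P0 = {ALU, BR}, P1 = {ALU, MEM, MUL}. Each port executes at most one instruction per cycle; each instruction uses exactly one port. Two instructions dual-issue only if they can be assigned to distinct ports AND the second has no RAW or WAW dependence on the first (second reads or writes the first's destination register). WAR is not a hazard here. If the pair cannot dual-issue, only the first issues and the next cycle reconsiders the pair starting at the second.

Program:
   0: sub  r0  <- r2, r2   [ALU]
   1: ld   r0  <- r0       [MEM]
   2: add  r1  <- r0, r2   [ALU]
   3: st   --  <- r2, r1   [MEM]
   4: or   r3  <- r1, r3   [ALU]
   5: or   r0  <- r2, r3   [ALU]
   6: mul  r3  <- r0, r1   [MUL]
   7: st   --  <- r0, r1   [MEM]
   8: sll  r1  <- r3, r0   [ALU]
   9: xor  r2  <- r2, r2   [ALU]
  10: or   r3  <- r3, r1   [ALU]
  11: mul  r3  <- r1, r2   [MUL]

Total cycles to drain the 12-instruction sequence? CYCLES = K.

CYCLES = 9

  cy0 -> i0 (sub.ALU) RAW+WAW r0
  cy1 -> i1 (ld.MEM) RAW r0
  cy2 -> i2 (add.ALU) RAW r1
  cy3 -> i3&i4 (st.MEM/or.ALU) 2-wide
  cy4 -> i5 (or.ALU) RAW r0
  cy5 -> i6 (mul.MUL) no-port MUL/MEM
  cy6 -> i7&i8 (st.MEM/sll.ALU) 2-wide
  cy7 -> i9&i10 (xor.ALU/or.ALU) 2-wide
  cy8 -> i11 (mul.MUL) tail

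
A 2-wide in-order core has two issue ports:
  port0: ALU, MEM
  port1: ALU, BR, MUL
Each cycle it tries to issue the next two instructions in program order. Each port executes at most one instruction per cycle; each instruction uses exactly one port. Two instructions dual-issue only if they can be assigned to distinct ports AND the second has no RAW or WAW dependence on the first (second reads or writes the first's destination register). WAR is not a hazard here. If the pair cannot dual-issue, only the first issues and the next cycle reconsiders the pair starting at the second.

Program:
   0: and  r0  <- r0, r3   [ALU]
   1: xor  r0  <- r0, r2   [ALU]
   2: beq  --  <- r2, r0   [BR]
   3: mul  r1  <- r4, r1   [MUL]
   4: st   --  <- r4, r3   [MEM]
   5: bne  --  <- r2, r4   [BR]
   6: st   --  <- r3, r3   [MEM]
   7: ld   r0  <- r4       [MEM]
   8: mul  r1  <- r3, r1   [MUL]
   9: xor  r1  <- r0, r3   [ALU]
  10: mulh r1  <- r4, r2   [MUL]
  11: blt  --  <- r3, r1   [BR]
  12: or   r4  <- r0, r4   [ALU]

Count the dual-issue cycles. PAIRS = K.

PAIRS = 4

#0 head=0: and i0 RAW+WAW r0
#1 head=1: xor i1 RAW r0
#2 head=2: beq i2 no-port BR/MUL
#3 head=3: mul;st i3/i4 pair
#4 head=5: bne;st i5/i6 pair
#5 head=7: ld;mul i7/i8 pair
#6 head=9: xor i9 WAW r1
#7 head=10: mulh i10 no-port MUL/BR
#8 head=11: blt;or i11/i12 pair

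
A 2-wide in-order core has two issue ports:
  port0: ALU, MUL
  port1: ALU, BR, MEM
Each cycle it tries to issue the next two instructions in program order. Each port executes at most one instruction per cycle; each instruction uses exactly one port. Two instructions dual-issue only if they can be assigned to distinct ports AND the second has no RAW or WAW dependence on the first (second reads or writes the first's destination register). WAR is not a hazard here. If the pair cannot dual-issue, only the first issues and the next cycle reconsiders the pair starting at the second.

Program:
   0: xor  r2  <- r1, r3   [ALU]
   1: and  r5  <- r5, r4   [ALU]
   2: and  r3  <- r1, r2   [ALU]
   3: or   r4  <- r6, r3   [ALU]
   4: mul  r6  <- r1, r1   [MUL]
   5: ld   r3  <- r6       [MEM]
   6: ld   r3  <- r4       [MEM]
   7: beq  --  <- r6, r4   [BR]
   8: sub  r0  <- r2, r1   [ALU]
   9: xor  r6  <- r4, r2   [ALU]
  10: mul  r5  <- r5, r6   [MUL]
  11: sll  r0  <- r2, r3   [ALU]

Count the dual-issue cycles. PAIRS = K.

PAIRS = 4

#0 head=0: xor/and i0&i1 2-wide
#1 head=2: and i2 RAW r3
#2 head=3: or/mul i3&i4 2-wide
#3 head=5: ld i5 no-port MEM/MEM
#4 head=6: ld i6 no-port MEM/BR
#5 head=7: beq/sub i7&i8 2-wide
#6 head=9: xor i9 RAW r6
#7 head=10: mul/sll i10&i11 2-wide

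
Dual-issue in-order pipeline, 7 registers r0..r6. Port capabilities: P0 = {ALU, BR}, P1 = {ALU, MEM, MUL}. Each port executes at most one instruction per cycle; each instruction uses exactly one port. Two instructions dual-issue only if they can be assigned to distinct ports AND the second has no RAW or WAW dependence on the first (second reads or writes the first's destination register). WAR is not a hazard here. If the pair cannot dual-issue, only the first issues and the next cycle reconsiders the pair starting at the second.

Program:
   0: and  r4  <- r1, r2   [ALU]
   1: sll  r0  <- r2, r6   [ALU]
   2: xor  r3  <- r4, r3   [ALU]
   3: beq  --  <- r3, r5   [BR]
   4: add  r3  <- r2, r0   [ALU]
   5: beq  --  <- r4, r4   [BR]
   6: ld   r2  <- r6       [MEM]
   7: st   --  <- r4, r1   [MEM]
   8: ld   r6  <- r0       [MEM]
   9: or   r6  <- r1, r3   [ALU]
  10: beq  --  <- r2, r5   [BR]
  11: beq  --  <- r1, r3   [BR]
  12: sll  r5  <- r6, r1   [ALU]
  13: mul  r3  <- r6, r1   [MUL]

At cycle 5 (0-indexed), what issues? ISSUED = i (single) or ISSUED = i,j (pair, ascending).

#0 head=0: and/sll i0,i1 dual
#1 head=2: xor i2 RAW r3
#2 head=3: beq/add i3,i4 dual
#3 head=5: beq/ld i5,i6 dual
#4 head=7: st i7 no-port MEM/MEM
#5 head=8: ld i8 WAW r6
#6 head=9: or/beq i9,i10 dual
#7 head=11: beq/sll i11,i12 dual
#8 head=13: mul i13 tail

ISSUED = 8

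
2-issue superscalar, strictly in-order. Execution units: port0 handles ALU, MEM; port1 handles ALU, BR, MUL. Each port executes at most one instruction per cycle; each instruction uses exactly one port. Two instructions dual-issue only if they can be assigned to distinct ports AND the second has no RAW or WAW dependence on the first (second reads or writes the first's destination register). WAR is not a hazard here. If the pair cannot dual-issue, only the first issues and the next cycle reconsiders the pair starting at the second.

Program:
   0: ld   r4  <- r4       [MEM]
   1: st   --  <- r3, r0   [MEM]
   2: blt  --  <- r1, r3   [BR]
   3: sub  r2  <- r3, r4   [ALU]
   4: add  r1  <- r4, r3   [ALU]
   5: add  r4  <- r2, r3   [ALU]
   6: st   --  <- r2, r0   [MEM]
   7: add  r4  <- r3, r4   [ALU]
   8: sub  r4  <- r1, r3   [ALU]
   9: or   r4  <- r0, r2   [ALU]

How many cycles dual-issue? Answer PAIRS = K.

#0 head=0: ld i0 no-port MEM/MEM
#1 head=1: st+blt i1/i2 dual
#2 head=3: sub+add i3/i4 dual
#3 head=5: add+st i5/i6 dual
#4 head=7: add i7 WAW r4
#5 head=8: sub i8 WAW r4
#6 head=9: or i9 tail

PAIRS = 3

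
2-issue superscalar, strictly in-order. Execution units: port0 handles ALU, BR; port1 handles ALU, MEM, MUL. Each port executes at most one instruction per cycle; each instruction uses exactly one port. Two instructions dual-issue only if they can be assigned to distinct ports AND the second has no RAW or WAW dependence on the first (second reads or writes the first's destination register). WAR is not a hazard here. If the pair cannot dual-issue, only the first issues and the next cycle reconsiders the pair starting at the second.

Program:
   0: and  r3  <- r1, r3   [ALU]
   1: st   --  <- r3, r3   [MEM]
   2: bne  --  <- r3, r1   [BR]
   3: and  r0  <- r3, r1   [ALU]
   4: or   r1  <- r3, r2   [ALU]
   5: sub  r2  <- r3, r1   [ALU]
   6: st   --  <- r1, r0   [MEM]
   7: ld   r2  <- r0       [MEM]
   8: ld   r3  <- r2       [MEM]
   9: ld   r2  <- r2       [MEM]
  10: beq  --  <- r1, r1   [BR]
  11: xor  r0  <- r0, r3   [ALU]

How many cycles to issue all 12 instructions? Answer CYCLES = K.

CYCLES = 8

  cy0 -> i0 (and.ALU) RAW r3
  cy1 -> i1,i2 (st.MEM bne.BR) pair
  cy2 -> i3,i4 (and.ALU or.ALU) pair
  cy3 -> i5,i6 (sub.ALU st.MEM) pair
  cy4 -> i7 (ld.MEM) no-port MEM/MEM
  cy5 -> i8 (ld.MEM) no-port MEM/MEM
  cy6 -> i9,i10 (ld.MEM beq.BR) pair
  cy7 -> i11 (xor.ALU) tail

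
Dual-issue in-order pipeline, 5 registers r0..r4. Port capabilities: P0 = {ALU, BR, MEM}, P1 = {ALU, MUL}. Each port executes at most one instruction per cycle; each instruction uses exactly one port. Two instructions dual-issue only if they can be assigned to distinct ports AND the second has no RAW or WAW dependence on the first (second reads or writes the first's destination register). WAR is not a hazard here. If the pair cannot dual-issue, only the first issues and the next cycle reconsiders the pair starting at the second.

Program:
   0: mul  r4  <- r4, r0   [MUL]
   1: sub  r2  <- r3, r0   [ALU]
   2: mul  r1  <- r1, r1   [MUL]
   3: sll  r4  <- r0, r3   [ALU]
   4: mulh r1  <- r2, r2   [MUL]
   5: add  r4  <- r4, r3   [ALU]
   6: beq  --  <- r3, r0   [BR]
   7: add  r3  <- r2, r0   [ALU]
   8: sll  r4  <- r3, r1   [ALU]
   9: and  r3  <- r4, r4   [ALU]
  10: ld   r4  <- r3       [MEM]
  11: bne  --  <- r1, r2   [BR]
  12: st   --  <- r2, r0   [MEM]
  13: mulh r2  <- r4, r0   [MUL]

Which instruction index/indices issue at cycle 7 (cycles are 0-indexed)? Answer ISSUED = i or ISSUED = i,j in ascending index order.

  cy0 -> i0&i1 (mul.MUL;sub.ALU) dual
  cy1 -> i2&i3 (mul.MUL;sll.ALU) dual
  cy2 -> i4&i5 (mulh.MUL;add.ALU) dual
  cy3 -> i6&i7 (beq.BR;add.ALU) dual
  cy4 -> i8 (sll.ALU) RAW r4
  cy5 -> i9 (and.ALU) RAW r3
  cy6 -> i10 (ld.MEM) no-port MEM/BR
  cy7 -> i11 (bne.BR) no-port BR/MEM
  cy8 -> i12&i13 (st.MEM;mulh.MUL) dual

ISSUED = 11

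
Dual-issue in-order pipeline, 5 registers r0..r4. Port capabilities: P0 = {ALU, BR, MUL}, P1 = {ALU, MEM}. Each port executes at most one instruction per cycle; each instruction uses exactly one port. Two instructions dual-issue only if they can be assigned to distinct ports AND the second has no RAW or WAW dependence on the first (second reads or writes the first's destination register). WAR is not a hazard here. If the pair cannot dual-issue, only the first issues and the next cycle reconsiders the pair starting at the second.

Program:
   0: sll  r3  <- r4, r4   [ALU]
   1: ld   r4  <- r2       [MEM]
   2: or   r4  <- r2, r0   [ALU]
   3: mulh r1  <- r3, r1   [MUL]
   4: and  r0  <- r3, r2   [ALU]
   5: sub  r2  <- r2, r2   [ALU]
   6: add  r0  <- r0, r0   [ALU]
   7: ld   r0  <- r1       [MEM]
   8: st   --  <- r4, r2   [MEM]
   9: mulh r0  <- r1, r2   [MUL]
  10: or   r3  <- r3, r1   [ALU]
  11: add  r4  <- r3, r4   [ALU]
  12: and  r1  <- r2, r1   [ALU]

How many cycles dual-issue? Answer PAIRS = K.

PAIRS = 5

#0 head=0: sll;ld i0/i1 2-wide
#1 head=2: or;mulh i2/i3 2-wide
#2 head=4: and;sub i4/i5 2-wide
#3 head=6: add i6 WAW r0
#4 head=7: ld i7 no-port MEM/MEM
#5 head=8: st;mulh i8/i9 2-wide
#6 head=10: or i10 RAW r3
#7 head=11: add;and i11/i12 2-wide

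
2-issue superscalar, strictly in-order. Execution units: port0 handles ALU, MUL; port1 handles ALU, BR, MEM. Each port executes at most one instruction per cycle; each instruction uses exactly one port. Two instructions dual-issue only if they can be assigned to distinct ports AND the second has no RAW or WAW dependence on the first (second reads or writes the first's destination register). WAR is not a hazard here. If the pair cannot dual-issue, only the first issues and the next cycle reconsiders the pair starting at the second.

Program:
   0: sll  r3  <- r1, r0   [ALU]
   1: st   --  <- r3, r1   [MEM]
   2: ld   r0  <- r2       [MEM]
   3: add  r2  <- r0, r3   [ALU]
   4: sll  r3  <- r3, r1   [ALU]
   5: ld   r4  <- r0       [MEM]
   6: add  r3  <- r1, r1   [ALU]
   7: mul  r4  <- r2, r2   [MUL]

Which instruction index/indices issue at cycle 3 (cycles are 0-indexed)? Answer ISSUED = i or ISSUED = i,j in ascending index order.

[0] i0  sll  -- RAW r3
[1] i1  st  -- no-port MEM/MEM
[2] i2  ld  -- RAW r0
[3] i3,i4  add+sll  -- pair
[4] i5,i6  ld+add  -- pair
[5] i7  mul  -- tail

ISSUED = 3,4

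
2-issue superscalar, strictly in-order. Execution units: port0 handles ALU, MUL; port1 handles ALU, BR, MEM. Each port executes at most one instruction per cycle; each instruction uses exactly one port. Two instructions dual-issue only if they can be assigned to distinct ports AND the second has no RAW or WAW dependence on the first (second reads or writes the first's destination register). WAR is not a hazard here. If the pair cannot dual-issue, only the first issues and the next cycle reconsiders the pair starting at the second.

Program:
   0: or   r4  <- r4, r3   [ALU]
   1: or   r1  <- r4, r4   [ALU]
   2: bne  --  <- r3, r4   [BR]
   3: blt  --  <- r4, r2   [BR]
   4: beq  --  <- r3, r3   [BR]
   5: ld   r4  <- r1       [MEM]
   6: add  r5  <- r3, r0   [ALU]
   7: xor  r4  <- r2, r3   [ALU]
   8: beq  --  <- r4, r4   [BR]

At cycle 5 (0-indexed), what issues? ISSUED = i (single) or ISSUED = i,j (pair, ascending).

  cy0 -> i0 (or) RAW r4
  cy1 -> i1+i2 (or/bne) dual
  cy2 -> i3 (blt) no-port BR/BR
  cy3 -> i4 (beq) no-port BR/MEM
  cy4 -> i5+i6 (ld/add) dual
  cy5 -> i7 (xor) RAW r4
  cy6 -> i8 (beq) tail

ISSUED = 7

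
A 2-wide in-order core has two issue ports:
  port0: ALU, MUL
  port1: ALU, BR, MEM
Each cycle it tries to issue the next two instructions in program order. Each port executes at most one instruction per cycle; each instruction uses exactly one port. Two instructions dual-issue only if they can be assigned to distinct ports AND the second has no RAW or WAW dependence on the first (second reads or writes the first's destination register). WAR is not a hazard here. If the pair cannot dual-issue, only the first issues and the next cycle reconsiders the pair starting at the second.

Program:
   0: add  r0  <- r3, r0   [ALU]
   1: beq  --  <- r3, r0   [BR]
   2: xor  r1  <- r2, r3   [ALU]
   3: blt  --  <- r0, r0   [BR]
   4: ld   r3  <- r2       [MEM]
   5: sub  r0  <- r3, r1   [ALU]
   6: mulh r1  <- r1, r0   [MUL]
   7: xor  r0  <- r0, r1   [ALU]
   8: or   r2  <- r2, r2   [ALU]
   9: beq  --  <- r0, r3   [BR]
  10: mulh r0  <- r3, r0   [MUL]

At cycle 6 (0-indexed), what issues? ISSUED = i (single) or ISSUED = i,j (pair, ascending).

ISSUED = 7,8

#0 head=0: add i0 RAW r0
#1 head=1: beq;xor i1/i2 pair
#2 head=3: blt i3 no-port BR/MEM
#3 head=4: ld i4 RAW r3
#4 head=5: sub i5 RAW r0
#5 head=6: mulh i6 RAW r1
#6 head=7: xor;or i7/i8 pair
#7 head=9: beq;mulh i9/i10 pair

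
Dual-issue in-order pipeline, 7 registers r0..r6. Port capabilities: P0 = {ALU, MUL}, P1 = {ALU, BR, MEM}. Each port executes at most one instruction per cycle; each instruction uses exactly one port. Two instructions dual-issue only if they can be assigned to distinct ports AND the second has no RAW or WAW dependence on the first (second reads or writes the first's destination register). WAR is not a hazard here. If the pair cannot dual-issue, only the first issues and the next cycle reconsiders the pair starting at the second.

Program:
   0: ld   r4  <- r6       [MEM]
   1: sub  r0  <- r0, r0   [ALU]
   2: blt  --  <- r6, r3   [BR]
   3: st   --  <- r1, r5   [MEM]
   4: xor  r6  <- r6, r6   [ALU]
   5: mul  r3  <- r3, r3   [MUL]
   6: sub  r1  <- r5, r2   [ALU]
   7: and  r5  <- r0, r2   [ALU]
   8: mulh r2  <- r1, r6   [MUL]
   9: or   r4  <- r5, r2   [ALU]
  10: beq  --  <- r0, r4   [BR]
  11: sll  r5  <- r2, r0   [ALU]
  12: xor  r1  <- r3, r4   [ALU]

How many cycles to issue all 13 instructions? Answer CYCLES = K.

CYCLES = 8

#0 head=0: ld.MEM;sub.ALU i0&i1 pair
#1 head=2: blt.BR i2 no-port BR/MEM
#2 head=3: st.MEM;xor.ALU i3&i4 pair
#3 head=5: mul.MUL;sub.ALU i5&i6 pair
#4 head=7: and.ALU;mulh.MUL i7&i8 pair
#5 head=9: or.ALU i9 RAW r4
#6 head=10: beq.BR;sll.ALU i10&i11 pair
#7 head=12: xor.ALU i12 tail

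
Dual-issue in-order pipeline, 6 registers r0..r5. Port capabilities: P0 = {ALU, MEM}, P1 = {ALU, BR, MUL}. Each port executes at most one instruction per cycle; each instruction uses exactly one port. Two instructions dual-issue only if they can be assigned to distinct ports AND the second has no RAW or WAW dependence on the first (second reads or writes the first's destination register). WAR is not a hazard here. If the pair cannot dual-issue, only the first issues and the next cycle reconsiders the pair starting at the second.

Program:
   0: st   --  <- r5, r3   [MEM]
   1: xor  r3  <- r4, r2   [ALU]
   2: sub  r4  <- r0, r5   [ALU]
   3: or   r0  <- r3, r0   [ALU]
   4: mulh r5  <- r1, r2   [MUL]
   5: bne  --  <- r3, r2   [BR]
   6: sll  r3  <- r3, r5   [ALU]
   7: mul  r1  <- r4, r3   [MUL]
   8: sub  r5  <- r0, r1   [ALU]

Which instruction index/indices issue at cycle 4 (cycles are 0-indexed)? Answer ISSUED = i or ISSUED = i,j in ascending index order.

#0 head=0: st.MEM+xor.ALU i0/i1 pair
#1 head=2: sub.ALU+or.ALU i2/i3 pair
#2 head=4: mulh.MUL i4 no-port MUL/BR
#3 head=5: bne.BR+sll.ALU i5/i6 pair
#4 head=7: mul.MUL i7 RAW r1
#5 head=8: sub.ALU i8 tail

ISSUED = 7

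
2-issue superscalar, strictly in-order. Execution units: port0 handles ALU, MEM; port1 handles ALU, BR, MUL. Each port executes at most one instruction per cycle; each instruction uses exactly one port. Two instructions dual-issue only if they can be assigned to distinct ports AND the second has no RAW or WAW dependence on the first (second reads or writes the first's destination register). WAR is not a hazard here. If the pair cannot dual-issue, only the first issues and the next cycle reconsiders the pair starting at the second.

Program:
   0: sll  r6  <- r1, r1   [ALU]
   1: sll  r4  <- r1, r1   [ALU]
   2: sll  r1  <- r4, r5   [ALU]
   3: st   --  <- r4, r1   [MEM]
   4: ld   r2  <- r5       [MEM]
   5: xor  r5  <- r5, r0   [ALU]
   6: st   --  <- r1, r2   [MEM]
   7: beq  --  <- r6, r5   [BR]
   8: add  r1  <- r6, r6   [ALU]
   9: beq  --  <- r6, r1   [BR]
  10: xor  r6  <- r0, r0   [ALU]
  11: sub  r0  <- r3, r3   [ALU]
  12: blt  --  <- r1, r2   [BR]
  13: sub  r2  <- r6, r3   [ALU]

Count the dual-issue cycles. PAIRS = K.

PAIRS = 5

[0] i0&i1  sll.ALU+sll.ALU  -- pair
[1] i2  sll.ALU  -- RAW r1
[2] i3  st.MEM  -- no-port MEM/MEM
[3] i4&i5  ld.MEM+xor.ALU  -- pair
[4] i6&i7  st.MEM+beq.BR  -- pair
[5] i8  add.ALU  -- RAW r1
[6] i9&i10  beq.BR+xor.ALU  -- pair
[7] i11&i12  sub.ALU+blt.BR  -- pair
[8] i13  sub.ALU  -- tail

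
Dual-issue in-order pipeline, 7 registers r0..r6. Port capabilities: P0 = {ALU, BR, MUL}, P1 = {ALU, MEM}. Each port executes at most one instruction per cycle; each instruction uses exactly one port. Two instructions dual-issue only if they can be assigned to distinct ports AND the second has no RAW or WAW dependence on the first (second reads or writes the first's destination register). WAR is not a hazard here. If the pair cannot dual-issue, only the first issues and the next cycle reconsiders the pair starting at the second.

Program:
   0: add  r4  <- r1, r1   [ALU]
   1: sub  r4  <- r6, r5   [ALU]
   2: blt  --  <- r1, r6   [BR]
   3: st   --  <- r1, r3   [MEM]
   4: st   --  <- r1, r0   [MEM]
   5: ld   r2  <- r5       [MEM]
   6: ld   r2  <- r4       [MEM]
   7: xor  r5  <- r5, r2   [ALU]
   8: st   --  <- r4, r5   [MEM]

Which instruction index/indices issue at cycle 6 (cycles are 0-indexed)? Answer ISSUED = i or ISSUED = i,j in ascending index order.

[0] i0  add  -- WAW r4
[1] i1&i2  sub blt  -- 2-wide
[2] i3  st  -- no-port MEM/MEM
[3] i4  st  -- no-port MEM/MEM
[4] i5  ld  -- no-port MEM/MEM
[5] i6  ld  -- RAW r2
[6] i7  xor  -- RAW r5
[7] i8  st  -- tail

ISSUED = 7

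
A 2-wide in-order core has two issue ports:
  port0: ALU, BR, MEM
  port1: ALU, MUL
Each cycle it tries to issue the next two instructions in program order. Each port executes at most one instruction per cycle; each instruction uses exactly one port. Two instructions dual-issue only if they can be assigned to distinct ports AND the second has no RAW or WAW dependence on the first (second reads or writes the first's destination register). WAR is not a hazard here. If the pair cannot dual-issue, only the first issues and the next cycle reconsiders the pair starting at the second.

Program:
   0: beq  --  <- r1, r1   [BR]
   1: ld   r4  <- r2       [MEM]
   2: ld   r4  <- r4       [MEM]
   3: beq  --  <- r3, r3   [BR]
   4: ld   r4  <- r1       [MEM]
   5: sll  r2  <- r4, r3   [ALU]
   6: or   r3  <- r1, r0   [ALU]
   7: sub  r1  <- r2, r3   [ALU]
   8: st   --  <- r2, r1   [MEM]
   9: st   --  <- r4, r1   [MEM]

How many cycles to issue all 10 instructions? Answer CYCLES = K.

  cy0 -> i0 (beq.BR) no-port BR/MEM
  cy1 -> i1 (ld.MEM) no-port MEM/MEM
  cy2 -> i2 (ld.MEM) no-port MEM/BR
  cy3 -> i3 (beq.BR) no-port BR/MEM
  cy4 -> i4 (ld.MEM) RAW r4
  cy5 -> i5&i6 (sll.ALU+or.ALU) 2-wide
  cy6 -> i7 (sub.ALU) RAW r1
  cy7 -> i8 (st.MEM) no-port MEM/MEM
  cy8 -> i9 (st.MEM) tail

CYCLES = 9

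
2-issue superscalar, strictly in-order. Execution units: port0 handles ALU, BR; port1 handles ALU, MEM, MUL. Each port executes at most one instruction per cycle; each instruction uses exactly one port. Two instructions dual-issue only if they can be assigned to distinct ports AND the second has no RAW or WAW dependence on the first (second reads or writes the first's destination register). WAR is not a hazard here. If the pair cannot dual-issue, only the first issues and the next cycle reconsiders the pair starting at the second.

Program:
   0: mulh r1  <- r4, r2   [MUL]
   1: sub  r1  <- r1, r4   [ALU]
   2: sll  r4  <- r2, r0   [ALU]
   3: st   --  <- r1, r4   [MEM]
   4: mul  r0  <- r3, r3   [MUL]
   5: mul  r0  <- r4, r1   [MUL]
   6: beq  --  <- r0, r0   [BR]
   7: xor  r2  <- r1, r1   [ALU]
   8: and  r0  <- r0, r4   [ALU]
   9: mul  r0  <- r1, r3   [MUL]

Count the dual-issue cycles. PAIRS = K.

PAIRS = 2

  cy0 -> i0 (mulh.MUL) RAW+WAW r1
  cy1 -> i1&i2 (sub.ALU+sll.ALU) pair
  cy2 -> i3 (st.MEM) no-port MEM/MUL
  cy3 -> i4 (mul.MUL) no-port MUL/MUL
  cy4 -> i5 (mul.MUL) RAW r0
  cy5 -> i6&i7 (beq.BR+xor.ALU) pair
  cy6 -> i8 (and.ALU) WAW r0
  cy7 -> i9 (mul.MUL) tail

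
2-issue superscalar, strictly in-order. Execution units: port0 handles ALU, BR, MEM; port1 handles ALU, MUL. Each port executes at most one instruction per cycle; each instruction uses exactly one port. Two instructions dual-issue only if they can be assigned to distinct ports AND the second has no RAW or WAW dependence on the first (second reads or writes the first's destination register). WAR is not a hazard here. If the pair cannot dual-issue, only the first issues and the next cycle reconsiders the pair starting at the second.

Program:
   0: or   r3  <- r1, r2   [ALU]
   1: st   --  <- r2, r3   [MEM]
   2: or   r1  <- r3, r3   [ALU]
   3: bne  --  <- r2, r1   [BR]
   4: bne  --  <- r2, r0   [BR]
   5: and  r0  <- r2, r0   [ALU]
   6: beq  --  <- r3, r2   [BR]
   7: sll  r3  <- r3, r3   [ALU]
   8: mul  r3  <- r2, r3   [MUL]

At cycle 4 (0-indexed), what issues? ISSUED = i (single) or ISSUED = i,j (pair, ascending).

[0] i0  or  -- RAW r3
[1] i1+i2  st/or  -- pair
[2] i3  bne  -- no-port BR/BR
[3] i4+i5  bne/and  -- pair
[4] i6+i7  beq/sll  -- pair
[5] i8  mul  -- tail

ISSUED = 6,7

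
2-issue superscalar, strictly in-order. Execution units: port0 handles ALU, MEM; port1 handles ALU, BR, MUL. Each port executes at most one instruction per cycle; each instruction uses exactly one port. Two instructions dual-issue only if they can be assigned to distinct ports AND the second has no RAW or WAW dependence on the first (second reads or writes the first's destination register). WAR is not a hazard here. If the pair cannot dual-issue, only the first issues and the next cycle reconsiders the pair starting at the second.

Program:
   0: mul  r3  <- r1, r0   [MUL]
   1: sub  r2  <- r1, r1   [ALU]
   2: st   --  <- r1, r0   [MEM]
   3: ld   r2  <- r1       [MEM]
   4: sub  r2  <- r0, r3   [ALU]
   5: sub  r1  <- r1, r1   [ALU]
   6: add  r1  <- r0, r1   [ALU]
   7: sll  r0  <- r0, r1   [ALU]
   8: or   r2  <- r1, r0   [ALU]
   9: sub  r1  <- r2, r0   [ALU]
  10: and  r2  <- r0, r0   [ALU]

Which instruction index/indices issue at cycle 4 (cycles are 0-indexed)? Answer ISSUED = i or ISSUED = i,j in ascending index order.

ISSUED = 6

t=0 i0,i1:mul.MUL+sub.ALU ; pair
t=1 i2:st.MEM ; no-port MEM/MEM
t=2 i3:ld.MEM ; WAW r2
t=3 i4,i5:sub.ALU+sub.ALU ; pair
t=4 i6:add.ALU ; RAW r1
t=5 i7:sll.ALU ; RAW r0
t=6 i8:or.ALU ; RAW r2
t=7 i9,i10:sub.ALU+and.ALU ; pair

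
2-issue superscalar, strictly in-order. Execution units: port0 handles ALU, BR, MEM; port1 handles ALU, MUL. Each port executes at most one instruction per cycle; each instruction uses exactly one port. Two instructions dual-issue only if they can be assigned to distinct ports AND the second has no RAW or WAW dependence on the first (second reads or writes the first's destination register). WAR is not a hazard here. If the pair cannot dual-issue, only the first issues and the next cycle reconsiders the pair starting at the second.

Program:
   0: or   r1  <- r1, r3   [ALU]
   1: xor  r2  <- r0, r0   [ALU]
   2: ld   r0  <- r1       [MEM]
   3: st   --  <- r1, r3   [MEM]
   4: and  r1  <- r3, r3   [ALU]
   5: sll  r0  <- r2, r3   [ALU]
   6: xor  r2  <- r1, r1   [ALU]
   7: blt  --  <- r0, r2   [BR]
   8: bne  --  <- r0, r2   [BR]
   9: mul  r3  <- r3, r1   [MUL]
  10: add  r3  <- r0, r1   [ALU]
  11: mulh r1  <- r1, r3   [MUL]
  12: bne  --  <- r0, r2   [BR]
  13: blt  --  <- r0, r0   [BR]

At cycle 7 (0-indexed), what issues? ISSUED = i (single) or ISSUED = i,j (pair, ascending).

c0: i0&i1 or.ALU xor.ALU  pair
c1: i2 ld.MEM  no-port MEM/MEM
c2: i3&i4 st.MEM and.ALU  pair
c3: i5&i6 sll.ALU xor.ALU  pair
c4: i7 blt.BR  no-port BR/BR
c5: i8&i9 bne.BR mul.MUL  pair
c6: i10 add.ALU  RAW r3
c7: i11&i12 mulh.MUL bne.BR  pair
c8: i13 blt.BR  tail

ISSUED = 11,12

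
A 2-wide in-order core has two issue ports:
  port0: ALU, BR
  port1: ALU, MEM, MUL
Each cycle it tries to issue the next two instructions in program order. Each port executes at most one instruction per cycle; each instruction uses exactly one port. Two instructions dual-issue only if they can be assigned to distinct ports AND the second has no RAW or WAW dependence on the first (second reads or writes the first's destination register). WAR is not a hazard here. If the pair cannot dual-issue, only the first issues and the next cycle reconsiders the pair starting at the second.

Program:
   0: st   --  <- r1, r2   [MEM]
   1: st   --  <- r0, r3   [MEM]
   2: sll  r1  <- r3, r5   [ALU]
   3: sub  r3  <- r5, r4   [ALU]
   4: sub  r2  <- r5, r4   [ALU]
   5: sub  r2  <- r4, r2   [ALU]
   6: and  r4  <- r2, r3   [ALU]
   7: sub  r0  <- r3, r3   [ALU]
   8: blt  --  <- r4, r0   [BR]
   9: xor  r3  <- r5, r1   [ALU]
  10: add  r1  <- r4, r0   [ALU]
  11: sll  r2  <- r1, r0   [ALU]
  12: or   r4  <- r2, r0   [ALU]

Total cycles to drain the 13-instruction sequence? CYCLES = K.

[0] i0  st.MEM  -- no-port MEM/MEM
[1] i1&i2  st.MEM sll.ALU  -- pair
[2] i3&i4  sub.ALU sub.ALU  -- pair
[3] i5  sub.ALU  -- RAW r2
[4] i6&i7  and.ALU sub.ALU  -- pair
[5] i8&i9  blt.BR xor.ALU  -- pair
[6] i10  add.ALU  -- RAW r1
[7] i11  sll.ALU  -- RAW r2
[8] i12  or.ALU  -- tail

CYCLES = 9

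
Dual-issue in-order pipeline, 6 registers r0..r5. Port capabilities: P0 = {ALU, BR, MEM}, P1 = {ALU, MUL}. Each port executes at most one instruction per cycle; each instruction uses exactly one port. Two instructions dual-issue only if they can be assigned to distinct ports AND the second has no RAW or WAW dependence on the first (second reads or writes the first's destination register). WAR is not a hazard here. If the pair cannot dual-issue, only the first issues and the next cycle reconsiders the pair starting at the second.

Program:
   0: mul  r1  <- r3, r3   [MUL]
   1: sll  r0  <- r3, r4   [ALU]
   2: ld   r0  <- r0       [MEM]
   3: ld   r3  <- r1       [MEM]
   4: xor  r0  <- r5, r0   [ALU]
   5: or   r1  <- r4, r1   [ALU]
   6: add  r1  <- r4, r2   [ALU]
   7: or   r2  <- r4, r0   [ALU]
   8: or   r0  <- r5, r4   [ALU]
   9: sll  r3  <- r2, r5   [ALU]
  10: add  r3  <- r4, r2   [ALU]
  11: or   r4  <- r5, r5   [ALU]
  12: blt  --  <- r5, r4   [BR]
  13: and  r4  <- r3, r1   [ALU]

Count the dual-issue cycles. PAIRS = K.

PAIRS = 6

t=0 i0/i1:mul.MUL+sll.ALU ; 2-wide
t=1 i2:ld.MEM ; no-port MEM/MEM
t=2 i3/i4:ld.MEM+xor.ALU ; 2-wide
t=3 i5:or.ALU ; WAW r1
t=4 i6/i7:add.ALU+or.ALU ; 2-wide
t=5 i8/i9:or.ALU+sll.ALU ; 2-wide
t=6 i10/i11:add.ALU+or.ALU ; 2-wide
t=7 i12/i13:blt.BR+and.ALU ; 2-wide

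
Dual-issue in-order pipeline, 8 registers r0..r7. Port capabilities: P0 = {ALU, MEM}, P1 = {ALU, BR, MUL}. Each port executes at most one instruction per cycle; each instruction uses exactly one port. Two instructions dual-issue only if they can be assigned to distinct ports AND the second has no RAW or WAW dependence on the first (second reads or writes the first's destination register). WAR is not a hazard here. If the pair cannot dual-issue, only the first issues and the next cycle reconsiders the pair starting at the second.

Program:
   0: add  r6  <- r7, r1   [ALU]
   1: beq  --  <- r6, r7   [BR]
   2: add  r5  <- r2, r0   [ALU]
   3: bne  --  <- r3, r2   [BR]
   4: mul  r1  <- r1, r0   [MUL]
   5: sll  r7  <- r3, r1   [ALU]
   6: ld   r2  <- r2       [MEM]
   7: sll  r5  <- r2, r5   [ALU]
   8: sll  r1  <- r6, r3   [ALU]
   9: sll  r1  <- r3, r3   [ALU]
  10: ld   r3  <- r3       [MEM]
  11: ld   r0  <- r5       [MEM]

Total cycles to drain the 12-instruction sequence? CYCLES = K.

CYCLES = 8

0. add.ALU @i0  | RAW r6
1. beq.BR+add.ALU @i1&i2  | pair
2. bne.BR @i3  | no-port BR/MUL
3. mul.MUL @i4  | RAW r1
4. sll.ALU+ld.MEM @i5&i6  | pair
5. sll.ALU+sll.ALU @i7&i8  | pair
6. sll.ALU+ld.MEM @i9&i10  | pair
7. ld.MEM @i11  | tail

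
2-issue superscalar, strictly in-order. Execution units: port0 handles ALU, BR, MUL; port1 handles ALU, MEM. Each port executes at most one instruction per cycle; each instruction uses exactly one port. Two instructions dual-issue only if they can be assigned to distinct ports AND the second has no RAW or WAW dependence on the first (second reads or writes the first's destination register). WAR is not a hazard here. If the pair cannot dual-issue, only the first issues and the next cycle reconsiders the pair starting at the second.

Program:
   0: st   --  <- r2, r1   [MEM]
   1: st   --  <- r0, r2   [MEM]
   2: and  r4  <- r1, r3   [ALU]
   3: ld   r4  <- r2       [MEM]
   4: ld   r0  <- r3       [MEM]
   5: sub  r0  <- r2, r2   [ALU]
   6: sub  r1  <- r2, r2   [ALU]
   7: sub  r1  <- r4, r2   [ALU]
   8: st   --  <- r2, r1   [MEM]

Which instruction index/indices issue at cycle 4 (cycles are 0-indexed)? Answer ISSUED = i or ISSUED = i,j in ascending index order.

t=0 i0:st ; no-port MEM/MEM
t=1 i1/i2:st+and ; dual
t=2 i3:ld ; no-port MEM/MEM
t=3 i4:ld ; WAW r0
t=4 i5/i6:sub+sub ; dual
t=5 i7:sub ; RAW r1
t=6 i8:st ; tail

ISSUED = 5,6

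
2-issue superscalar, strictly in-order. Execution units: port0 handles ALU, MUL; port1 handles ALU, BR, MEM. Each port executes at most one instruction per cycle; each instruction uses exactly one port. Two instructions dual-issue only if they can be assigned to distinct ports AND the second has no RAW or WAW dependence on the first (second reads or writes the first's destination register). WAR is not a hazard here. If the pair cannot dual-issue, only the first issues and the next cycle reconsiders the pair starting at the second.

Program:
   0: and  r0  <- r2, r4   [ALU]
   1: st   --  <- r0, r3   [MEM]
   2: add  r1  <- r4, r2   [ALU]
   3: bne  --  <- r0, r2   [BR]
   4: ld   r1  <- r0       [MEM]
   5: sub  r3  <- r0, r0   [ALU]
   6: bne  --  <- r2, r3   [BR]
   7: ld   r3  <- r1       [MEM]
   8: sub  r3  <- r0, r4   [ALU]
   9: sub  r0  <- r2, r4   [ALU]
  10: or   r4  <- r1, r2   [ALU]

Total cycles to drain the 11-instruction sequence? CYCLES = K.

CYCLES = 8

  cy0 -> i0 (and.ALU) RAW r0
  cy1 -> i1&i2 (st.MEM;add.ALU) pair
  cy2 -> i3 (bne.BR) no-port BR/MEM
  cy3 -> i4&i5 (ld.MEM;sub.ALU) pair
  cy4 -> i6 (bne.BR) no-port BR/MEM
  cy5 -> i7 (ld.MEM) WAW r3
  cy6 -> i8&i9 (sub.ALU;sub.ALU) pair
  cy7 -> i10 (or.ALU) tail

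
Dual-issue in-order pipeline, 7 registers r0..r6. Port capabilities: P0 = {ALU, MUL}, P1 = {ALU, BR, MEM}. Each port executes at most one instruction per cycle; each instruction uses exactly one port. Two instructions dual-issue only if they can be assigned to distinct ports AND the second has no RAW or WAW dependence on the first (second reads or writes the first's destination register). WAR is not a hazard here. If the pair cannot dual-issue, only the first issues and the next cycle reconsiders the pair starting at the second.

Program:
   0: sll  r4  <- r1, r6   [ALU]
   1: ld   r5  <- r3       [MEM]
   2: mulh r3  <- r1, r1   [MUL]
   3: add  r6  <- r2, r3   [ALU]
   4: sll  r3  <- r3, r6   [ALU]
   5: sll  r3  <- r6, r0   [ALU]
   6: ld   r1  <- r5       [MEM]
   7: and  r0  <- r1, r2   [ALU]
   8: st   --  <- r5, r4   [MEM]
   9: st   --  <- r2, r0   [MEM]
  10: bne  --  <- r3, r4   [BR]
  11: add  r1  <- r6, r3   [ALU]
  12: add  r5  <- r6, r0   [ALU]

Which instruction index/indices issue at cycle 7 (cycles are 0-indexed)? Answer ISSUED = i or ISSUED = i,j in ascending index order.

0. sll;ld @i0&i1  | 2-wide
1. mulh @i2  | RAW r3
2. add @i3  | RAW r6
3. sll @i4  | WAW r3
4. sll;ld @i5&i6  | 2-wide
5. and;st @i7&i8  | 2-wide
6. st @i9  | no-port MEM/BR
7. bne;add @i10&i11  | 2-wide
8. add @i12  | tail

ISSUED = 10,11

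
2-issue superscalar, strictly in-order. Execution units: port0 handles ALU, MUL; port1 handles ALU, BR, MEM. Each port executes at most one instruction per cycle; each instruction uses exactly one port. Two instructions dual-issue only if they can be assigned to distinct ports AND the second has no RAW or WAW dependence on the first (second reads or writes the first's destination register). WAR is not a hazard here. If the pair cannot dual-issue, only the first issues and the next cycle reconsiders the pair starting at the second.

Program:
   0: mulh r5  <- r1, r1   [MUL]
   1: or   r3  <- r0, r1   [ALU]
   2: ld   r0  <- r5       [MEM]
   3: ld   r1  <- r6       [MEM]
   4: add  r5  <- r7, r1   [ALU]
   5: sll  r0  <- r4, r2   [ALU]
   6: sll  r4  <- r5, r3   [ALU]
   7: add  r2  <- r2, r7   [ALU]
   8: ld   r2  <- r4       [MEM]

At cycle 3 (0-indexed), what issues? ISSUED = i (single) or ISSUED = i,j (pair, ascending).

c0: i0&i1 mulh.MUL;or.ALU  pair
c1: i2 ld.MEM  no-port MEM/MEM
c2: i3 ld.MEM  RAW r1
c3: i4&i5 add.ALU;sll.ALU  pair
c4: i6&i7 sll.ALU;add.ALU  pair
c5: i8 ld.MEM  tail

ISSUED = 4,5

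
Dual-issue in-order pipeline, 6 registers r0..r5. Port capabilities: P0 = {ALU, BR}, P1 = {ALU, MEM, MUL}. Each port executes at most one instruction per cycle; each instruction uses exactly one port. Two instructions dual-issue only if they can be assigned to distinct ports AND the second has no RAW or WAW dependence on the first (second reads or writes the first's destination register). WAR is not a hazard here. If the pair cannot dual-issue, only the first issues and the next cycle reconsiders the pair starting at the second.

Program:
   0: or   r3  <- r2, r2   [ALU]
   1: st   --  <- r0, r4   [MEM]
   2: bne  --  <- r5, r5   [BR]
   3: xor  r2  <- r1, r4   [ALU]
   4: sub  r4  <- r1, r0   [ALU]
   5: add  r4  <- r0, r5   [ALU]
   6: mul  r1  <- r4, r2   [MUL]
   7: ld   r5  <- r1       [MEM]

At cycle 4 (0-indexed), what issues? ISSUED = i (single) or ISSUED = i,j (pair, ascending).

ISSUED = 6

  cy0 -> i0,i1 (or.ALU st.MEM) dual
  cy1 -> i2,i3 (bne.BR xor.ALU) dual
  cy2 -> i4 (sub.ALU) WAW r4
  cy3 -> i5 (add.ALU) RAW r4
  cy4 -> i6 (mul.MUL) no-port MUL/MEM
  cy5 -> i7 (ld.MEM) tail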